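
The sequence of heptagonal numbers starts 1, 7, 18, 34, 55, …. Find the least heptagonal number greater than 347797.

349129

Solve n(5n−3)/2 > 347797 for integer n.
The largest n with value ≤ 347797 is 373 (since 347263 ≤ 347797 < 349129), so the first above is n = 374, value 349129.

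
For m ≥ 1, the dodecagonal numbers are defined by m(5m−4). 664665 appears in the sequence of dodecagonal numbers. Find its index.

Set n(5n−4) = 664665, giving 5n² − 4n − 664665 = 0.
The discriminant is 16 + 20·664665 = 13293316, and √13293316 = 3646.
So n = (4 + 3646) / 10 = 3650/10 = 365.

365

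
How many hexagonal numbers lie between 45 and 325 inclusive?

9

The n-th hexagonal number is n(2n−1).
Smallest index with value ≥ 45: n = 5 (giving 45).
Largest index with value ≤ 325: n = 13 (giving 325).
Indices 5 through 13: 9 terms.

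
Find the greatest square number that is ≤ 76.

Solve n² ≤ 76 for integer n.
n = 8 gives 64 ≤ 76, while n = 9 gives 81 > 76; so the answer is 64.

64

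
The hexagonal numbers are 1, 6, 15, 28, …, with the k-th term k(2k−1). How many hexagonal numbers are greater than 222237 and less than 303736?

The n-th hexagonal number is n(2n−1).
Smallest index with value > 222237: n = 334 (giving 222778).
Largest index with value < 303736: n = 389 (giving 302253).
Indices 334 through 389: 56 terms.

56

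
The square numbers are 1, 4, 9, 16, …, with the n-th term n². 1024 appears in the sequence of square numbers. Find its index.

We need n² = 1024, so n = √1024 = 32.
Check: 32² = 1024. ✓

32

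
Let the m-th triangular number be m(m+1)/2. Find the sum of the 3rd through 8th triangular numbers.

Σ i(i+1)/2 = (Σi² + Σi) / 2 over i = 3..8.
Σi = 36 − 3 = 33 and Σi² = 204 − 5 = 199.
(1·199 + 1·33) / 2 = 232/2 = 116.

116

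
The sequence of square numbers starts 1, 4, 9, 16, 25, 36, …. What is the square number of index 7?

The 7th square number is n² with n = 7.
7² = 49.

49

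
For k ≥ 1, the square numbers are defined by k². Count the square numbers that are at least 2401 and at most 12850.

The n-th square number is n².
Smallest index with value ≥ 2401: n = 49 (giving 2401).
Largest index with value ≤ 12850: n = 113 (giving 12769).
Indices 49 through 113: 65 terms.

65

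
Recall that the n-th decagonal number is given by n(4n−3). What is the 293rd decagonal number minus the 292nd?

2337

Consecutive decagonal numbers differ by 8n − 7: here 8·293 − 7 = 2337.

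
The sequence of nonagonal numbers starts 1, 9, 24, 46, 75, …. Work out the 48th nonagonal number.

48·(7·48 − 5)/2 = 48·331/2 = 7944.

7944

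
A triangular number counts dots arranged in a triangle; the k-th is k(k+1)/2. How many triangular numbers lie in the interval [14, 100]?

The n-th triangular number is n(n+1)/2.
Smallest index with value ≥ 14: n = 5 (giving 15).
Largest index with value ≤ 100: n = 13 (giving 91).
Indices 5 through 13: 9 terms.

9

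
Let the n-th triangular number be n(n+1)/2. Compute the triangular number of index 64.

2080

64·65/2 = 4160/2 = 2080.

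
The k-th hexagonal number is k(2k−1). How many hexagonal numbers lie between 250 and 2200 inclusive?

22

The n-th hexagonal number is n(2n−1).
Smallest index with value ≥ 250: n = 12 (giving 276).
Largest index with value ≤ 2200: n = 33 (giving 2145).
Indices 12 through 33: 22 terms.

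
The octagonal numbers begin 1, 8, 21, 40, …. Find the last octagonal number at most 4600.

Solve n(3n−2) ≤ 4600 for integer n.
n = 39 gives 4485 ≤ 4600, while n = 40 gives 4720 > 4600; so the answer is 4485.

4485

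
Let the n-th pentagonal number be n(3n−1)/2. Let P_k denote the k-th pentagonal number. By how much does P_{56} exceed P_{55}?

Consecutive pentagonal numbers differ by 3n − 2: here 3·56 − 2 = 166.

166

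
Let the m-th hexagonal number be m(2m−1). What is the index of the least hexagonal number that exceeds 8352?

65

Solve n(2n−1) > 8352 for integer n.
The largest n with value ≤ 8352 is 64 (since 8128 ≤ 8352 < 8385), so the first above is n = 65, value 8385.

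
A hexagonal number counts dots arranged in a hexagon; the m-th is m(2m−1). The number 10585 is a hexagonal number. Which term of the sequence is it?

73

Set n(2n−1) = 10585, giving 2n² − n − 10585 = 0.
So n = (1 + 291) / 4 = 292/4 = 73.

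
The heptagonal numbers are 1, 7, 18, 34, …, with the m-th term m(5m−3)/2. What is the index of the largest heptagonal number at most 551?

15

Solve n(5n−3)/2 ≤ 551 for integer n.
n = 15 gives 540 ≤ 551, while n = 16 gives 616 > 551; so the answer is index 15.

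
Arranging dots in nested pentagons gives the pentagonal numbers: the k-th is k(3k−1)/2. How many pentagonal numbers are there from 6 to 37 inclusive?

3

The n-th pentagonal number is n(3n−1)/2.
Smallest index with value ≥ 6: n = 3 (giving 12).
Largest index with value ≤ 37: n = 5 (giving 35).
Indices 3 through 5: 3 terms.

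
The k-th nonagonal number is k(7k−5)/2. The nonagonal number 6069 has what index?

42

Set n(7n−5)/2 = 6069, giving 7n² − 5n − 12138 = 0.
The discriminant is 25 + 56·6069 = 339889, and √339889 = 583.
So n = (5 + 583) / 14 = 588/14 = 42.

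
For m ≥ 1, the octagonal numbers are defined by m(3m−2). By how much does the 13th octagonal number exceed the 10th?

201

13·(3·13 − 2) = 481 and 10·(3·10 − 2) = 280.
Difference: 481 − 280 = 201.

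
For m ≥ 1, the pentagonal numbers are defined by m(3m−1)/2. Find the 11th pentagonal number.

176

11·(3·11 − 1)/2 = 11·32/2 = 11·16 = 176.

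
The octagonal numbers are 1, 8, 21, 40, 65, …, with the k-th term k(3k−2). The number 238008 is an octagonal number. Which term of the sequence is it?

282

Set n(3n−2) = 238008, giving 3n² − 2n − 238008 = 0.
The discriminant is 4 + 12·238008 = 2856100, and √2856100 = 1690.
So n = (2 + 1690) / 6 = 1692/6 = 282.
Check: 282·(3·282 − 2) = 238008. ✓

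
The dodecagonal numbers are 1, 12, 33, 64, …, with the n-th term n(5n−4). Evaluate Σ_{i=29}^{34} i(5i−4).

Σ i(5i−4) = 5Σi² − 4Σi over i = 29..34.
Σi = 595 − 406 = 189 and Σi² = 13685 − 7714 = 5971.
5·5971 − 4·189 = 29099.

29099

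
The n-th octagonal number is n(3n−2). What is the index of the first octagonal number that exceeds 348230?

342

Solve n(3n−2) > 348230 for integer n.
The largest n with value ≤ 348230 is 341 (since 348161 ≤ 348230 < 350208), so the first above is n = 342, value 350208.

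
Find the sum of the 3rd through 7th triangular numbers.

80

Σ i(i+1)/2 = (Σi² + Σi) / 2 over i = 3..7.
Σi = 28 − 3 = 25 and Σi² = 140 − 5 = 135.
(1·135 + 1·25) / 2 = 160/2 = 80.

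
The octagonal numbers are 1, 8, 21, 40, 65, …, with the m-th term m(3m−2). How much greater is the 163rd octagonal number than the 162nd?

Consecutive octagonal numbers differ by 6n − 5: here 6·163 − 5 = 973.

973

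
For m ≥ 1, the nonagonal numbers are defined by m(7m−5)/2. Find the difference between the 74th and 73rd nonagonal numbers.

Consecutive nonagonal numbers differ by 7n − 6: here 7·74 − 6 = 512.

512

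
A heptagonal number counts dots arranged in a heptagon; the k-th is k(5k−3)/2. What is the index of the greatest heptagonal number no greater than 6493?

Solve n(5n−3)/2 ≤ 6493 for integer n.
n = 51 gives 6426 ≤ 6493, while n = 52 gives 6682 > 6493; so the answer is index 51.

51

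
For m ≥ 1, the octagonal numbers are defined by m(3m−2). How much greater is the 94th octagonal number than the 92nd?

1112

94·(3·94 − 2) = 26320 and 92·(3·92 − 2) = 25208.
Difference: 26320 − 25208 = 1112.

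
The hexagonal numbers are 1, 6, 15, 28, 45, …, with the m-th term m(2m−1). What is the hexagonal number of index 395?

311655

The 395th hexagonal number is n(2n−1) with n = 395.
395·(2·395 − 1) = 395·789 = 311655.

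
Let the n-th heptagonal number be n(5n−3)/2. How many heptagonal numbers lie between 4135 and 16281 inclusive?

The n-th heptagonal number is n(5n−3)/2.
Smallest index with value ≥ 4135: n = 41 (giving 4141).
Largest index with value ≤ 16281: n = 81 (giving 16281).
Indices 41 through 81: 41 terms.

41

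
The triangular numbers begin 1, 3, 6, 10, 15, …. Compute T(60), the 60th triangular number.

1830

60·61/2 = 3660/2 = 1830.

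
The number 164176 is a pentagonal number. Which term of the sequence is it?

Set n(3n−1)/2 = 164176, giving 3n² − n − 328352 = 0.
The discriminant is 1 + 24·164176 = 3940225, and √3940225 = 1985.
So n = (1 + 1985) / 6 = 1986/6 = 331.

331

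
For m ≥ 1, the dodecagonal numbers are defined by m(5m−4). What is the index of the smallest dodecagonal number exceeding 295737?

244

Solve n(5n−4) > 295737 for integer n.
The largest n with value ≤ 295737 is 243 (since 294273 ≤ 295737 < 296704), so the first above is n = 244, value 296704.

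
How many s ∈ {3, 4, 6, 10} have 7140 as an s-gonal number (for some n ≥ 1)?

2

s = 3: P(3, 119) = 7140. ✓
s = 4: P(4, 84) = 7056 and P(4, 85) = 7225; 7140 is not s-gonal.
s = 6: P(6, 60) = 7140. ✓
s = 10: P(10, 42) = 6930 and P(10, 43) = 7267; 7140 is not s-gonal.
Hits: s ∈ {3, 6} → 2.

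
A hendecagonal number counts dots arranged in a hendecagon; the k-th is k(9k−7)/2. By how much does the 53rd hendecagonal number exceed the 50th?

53·(9·53 − 7)/2 = 12455 and 50·(9·50 − 7)/2 = 11075.
Difference: 12455 − 11075 = 1380.

1380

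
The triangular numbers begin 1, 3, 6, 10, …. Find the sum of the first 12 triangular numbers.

364

Σ i(i+1)/2 = (Σi² + Σi) / 2 over i = 1..12.
Σi = 78 and Σi² = 650.
(1·650 + 1·78) / 2 = 728/2 = 364.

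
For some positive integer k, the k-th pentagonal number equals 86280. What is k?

Set n(3n−1)/2 = 86280, giving 3n² − n − 172560 = 0.
The discriminant is 1 + 24·86280 = 2070721, and √2070721 = 1439.
So n = (1 + 1439) / 6 = 1440/6 = 240.

240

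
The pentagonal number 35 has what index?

5

Set n(3n−1)/2 = 35, giving 3n² − n − 70 = 0.
The discriminant is 1 + 24·35 = 841, and √841 = 29.
So n = (1 + 29) / 6 = 30/6 = 5.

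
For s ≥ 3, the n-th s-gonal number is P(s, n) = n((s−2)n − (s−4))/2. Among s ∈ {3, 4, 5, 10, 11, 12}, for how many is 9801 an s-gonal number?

s = 3: P(3, 139) = 9730 and P(3, 140) = 9870; 9801 is not s-gonal.
s = 4: P(4, 99) = 9801. ✓
s = 5: P(5, 81) = 9801. ✓
s = 10: P(10, 49) = 9457 and P(10, 50) = 9850; 9801 is not s-gonal.
s = 11: P(11, 47) = 9776 and P(11, 48) = 10200; 9801 is not s-gonal.
s = 12: P(12, 44) = 9504 and P(12, 45) = 9945; 9801 is not s-gonal.
Hits: s ∈ {4, 5} → 2.

2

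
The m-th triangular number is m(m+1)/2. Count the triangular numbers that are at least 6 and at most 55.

8

The n-th triangular number is n(n+1)/2.
Smallest index with value ≥ 6: n = 3 (giving 6).
Largest index with value ≤ 55: n = 10 (giving 55).
Indices 3 through 10: 8 terms.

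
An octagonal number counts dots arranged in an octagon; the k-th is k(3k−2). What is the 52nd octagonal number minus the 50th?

608

52·(3·52 − 2) = 8008 and 50·(3·50 − 2) = 7400.
Difference: 8008 − 7400 = 608.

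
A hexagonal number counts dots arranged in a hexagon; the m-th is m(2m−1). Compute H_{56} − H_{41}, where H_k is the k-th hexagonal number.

2895

56·(2·56 − 1) = 6216 and 41·(2·41 − 1) = 3321.
Difference: 6216 − 3321 = 2895.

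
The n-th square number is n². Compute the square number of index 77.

5929

The 77th square number is n² with n = 77.
77² = 5929.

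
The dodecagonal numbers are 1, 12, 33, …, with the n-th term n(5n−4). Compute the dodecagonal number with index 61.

The 61st dodecagonal number is n(5n−4) with n = 61.
61·(5·61 − 4) = 61·301 = 18361.

18361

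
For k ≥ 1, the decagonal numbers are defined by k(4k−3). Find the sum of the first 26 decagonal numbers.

Σ i(4i−3) = 4Σi² − 3Σi over i = 1..26.
Σi = 351 and Σi² = 6201.
4·6201 − 3·351 = 23751.

23751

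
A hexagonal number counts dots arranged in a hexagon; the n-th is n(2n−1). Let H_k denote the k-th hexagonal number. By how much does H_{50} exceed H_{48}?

50·(2·50 − 1) = 4950 and 48·(2·48 − 1) = 4560.
Difference: 4950 − 4560 = 390.

390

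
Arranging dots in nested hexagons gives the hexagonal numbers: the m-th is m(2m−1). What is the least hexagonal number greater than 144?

Solve n(2n−1) > 144 for integer n.
The largest n with value ≤ 144 is 8 (since 120 ≤ 144 < 153), so the first above is n = 9, value 153.

153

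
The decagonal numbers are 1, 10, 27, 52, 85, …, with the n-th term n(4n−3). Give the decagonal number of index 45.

7965

The 45th decagonal number is n(4n−3) with n = 45.
45·(4·45 − 3) = 45·177 = 7965.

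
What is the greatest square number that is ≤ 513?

Solve n² ≤ 513 for integer n.
n = 22 gives 484 ≤ 513, while n = 23 gives 529 > 513; so the answer is 484.

484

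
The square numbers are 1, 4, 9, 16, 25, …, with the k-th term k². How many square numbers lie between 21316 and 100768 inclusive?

The n-th square number is n².
Smallest index with value ≥ 21316: n = 146 (giving 21316).
Largest index with value ≤ 100768: n = 317 (giving 100489).
Indices 146 through 317: 172 terms.

172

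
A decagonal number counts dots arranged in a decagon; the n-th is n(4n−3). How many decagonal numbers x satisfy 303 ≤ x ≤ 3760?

22

The n-th decagonal number is n(4n−3).
Smallest index with value ≥ 303: n = 10 (giving 370).
Largest index with value ≤ 3760: n = 31 (giving 3751).
Indices 10 through 31: 22 terms.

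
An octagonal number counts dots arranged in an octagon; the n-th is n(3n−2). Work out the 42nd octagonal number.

5208

42·(3·42 − 2) = 42·124 = 5208.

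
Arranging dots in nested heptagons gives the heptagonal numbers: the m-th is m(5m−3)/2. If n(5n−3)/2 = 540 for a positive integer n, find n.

Set n(5n−3)/2 = 540, giving 5n² − 3n − 1080 = 0.
The discriminant is 9 + 40·540 = 21609, and √21609 = 147.
So n = (3 + 147) / 10 = 150/10 = 15.
Check: 15·(5·15 − 3)/2 = 540. ✓

15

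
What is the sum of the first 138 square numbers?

885569

Σ_{i=1}^{138} i² = 138·139·277/6 = 885569.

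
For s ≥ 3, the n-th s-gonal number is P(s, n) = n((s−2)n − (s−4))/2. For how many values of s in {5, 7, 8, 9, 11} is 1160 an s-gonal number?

s = 5: P(5, 27) = 1080 and P(5, 28) = 1162; 1160 is not s-gonal.
s = 7: P(7, 21) = 1071 and P(7, 22) = 1177; 1160 is not s-gonal.
s = 8: P(8, 20) = 1160. ✓
s = 9: P(9, 18) = 1089 and P(9, 19) = 1216; 1160 is not s-gonal.
s = 11: P(11, 16) = 1096 and P(11, 17) = 1241; 1160 is not s-gonal.
Hits: s ∈ {8} → 1.

1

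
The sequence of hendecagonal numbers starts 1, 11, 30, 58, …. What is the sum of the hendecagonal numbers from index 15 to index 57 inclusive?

275157

Σ i(9i−7)/2 = (9Σi² − 7Σi) / 2 over i = 15..57.
Σi = 1653 − 105 = 1548 and Σi² = 63365 − 1015 = 62350.
(9·62350 − 7·1548) / 2 = 550314/2 = 275157.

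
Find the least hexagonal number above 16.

28

Solve n(2n−1) > 16 for integer n.
The largest n with value ≤ 16 is 3 (since 15 ≤ 16 < 28), so the first above is n = 4, value 28.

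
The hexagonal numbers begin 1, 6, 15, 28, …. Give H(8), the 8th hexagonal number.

120

The 8th hexagonal number is n(2n−1) with n = 8.
8·(2·8 − 1) = 8·15 = 120.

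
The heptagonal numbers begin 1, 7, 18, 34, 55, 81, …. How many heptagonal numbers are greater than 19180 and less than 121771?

The n-th heptagonal number is n(5n−3)/2.
Smallest index with value > 19180: n = 88 (giving 19228).
Largest index with value < 121771: n = 220 (giving 120670).
Indices 88 through 220: 133 terms.

133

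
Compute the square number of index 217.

47089

217² = 47089.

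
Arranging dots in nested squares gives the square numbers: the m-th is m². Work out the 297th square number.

The 297th square number is n² with n = 297.
297² = 88209.

88209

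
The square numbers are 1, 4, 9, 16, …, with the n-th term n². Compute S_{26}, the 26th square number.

676

The 26th square number is n² with n = 26.
26² = 676.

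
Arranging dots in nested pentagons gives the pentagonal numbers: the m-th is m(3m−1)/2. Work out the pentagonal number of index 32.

32·(3·32 − 1)/2 = 32·95/2 = 1520.

1520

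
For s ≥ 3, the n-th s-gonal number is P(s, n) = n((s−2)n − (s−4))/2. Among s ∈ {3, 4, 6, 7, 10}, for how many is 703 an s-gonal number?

s = 3: P(3, 37) = 703. ✓
s = 4: P(4, 26) = 676 and P(4, 27) = 729; 703 is not s-gonal.
s = 6: P(6, 19) = 703. ✓
s = 7: P(7, 17) = 697 and P(7, 18) = 783; 703 is not s-gonal.
s = 10: P(10, 13) = 637 and P(10, 14) = 742; 703 is not s-gonal.
Hits: s ∈ {3, 6} → 2.

2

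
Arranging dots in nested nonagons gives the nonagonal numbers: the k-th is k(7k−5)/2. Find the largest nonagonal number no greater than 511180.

Solve n(7n−5)/2 ≤ 511180 for integer n.
n = 382 gives 509779 ≤ 511180, while n = 383 gives 512454 > 511180; so the answer is 509779.

509779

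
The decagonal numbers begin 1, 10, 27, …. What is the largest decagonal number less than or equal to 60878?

60147

Solve n(4n−3) ≤ 60878 for integer n.
n = 123 gives 60147 ≤ 60878, while n = 124 gives 61132 > 60878; so the answer is 60147.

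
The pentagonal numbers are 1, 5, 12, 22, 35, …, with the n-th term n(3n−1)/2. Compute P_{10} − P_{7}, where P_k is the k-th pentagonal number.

10·(3·10 − 1)/2 = 145 and 7·(3·7 − 1)/2 = 70.
Difference: 145 − 70 = 75.

75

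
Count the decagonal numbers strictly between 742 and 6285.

26

The n-th decagonal number is n(4n−3).
Smallest index with value > 742: n = 15 (giving 855).
Largest index with value < 6285: n = 40 (giving 6280).
Indices 15 through 40: 26 terms.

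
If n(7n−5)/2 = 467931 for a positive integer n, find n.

366

Set n(7n−5)/2 = 467931, giving 7n² − 5n − 935862 = 0.
The discriminant is 25 + 56·467931 = 26204161, and √26204161 = 5119.
So n = (5 + 5119) / 14 = 5124/14 = 366.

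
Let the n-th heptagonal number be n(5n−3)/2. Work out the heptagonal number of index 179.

The 179th heptagonal number is n(5n−3)/2 with n = 179.
179·(5·179 − 3)/2 = 179·892/2 = 179·446 = 79834.

79834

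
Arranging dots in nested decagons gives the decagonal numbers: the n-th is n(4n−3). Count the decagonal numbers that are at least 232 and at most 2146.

16

The n-th decagonal number is n(4n−3).
Smallest index with value ≥ 232: n = 8 (giving 232).
Largest index with value ≤ 2146: n = 23 (giving 2047).
Indices 8 through 23: 16 terms.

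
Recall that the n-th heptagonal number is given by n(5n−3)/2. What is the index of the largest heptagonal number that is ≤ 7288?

Solve n(5n−3)/2 ≤ 7288 for integer n.
n = 54 gives 7209 ≤ 7288, while n = 55 gives 7480 > 7288; so the answer is index 54.

54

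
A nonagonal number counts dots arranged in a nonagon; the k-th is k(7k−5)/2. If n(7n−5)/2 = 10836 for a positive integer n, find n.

Set n(7n−5)/2 = 10836, giving 7n² − 5n − 21672 = 0.
The discriminant is 25 + 56·10836 = 606841, and √606841 = 779.
So n = (5 + 779) / 14 = 784/14 = 56.

56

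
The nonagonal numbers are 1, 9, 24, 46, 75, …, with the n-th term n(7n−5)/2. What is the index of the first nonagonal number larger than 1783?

23

Solve n(7n−5)/2 > 1783 for integer n.
The largest n with value ≤ 1783 is 22 (since 1639 ≤ 1783 < 1794), so the first above is n = 23, value 1794.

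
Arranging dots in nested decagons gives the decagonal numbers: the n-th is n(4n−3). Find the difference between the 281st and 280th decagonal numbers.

2241

Consecutive decagonal numbers differ by 8n − 7: here 8·281 − 7 = 2241.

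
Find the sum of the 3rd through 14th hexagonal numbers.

1918

Σ i(2i−1) = 2Σi² − Σi over i = 3..14.
Σi = 105 − 3 = 102 and Σi² = 1015 − 5 = 1010.
2·1010 − 1·102 = 1918.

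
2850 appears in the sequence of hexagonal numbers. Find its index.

38

Set n(2n−1) = 2850, giving 2n² − n − 2850 = 0.
So n = (1 + 151) / 4 = 152/4 = 38.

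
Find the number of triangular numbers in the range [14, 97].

The n-th triangular number is n(n+1)/2.
Smallest index with value ≥ 14: n = 5 (giving 15).
Largest index with value ≤ 97: n = 13 (giving 91).
Indices 5 through 13: 9 terms.

9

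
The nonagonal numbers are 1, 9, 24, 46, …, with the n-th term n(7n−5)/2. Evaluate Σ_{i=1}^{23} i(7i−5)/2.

Σ i(7i−5)/2 = (7Σi² − 5Σi) / 2 over i = 1..23.
Σi = 276 and Σi² = 4324.
(7·4324 − 5·276) / 2 = 28888/2 = 14444.

14444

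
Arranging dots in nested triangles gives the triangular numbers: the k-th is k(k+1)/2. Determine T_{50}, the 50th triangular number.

1275

50·51/2 = 2550/2 = 1275.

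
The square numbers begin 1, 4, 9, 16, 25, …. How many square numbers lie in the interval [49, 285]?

10

The n-th square number is n².
Smallest index with value ≥ 49: n = 7 (giving 49).
Largest index with value ≤ 285: n = 16 (giving 256).
Indices 7 through 16: 10 terms.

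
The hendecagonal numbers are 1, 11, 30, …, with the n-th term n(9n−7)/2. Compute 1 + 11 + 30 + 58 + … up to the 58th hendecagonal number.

Σ i(9i−7)/2 = (9Σi² − 7Σi) / 2 over i = 1..58.
Σi = 1711 and Σi² = 66729.
(9·66729 − 7·1711) / 2 = 588584/2 = 294292.

294292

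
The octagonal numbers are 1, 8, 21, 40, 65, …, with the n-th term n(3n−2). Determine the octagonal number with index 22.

1408

The 22nd octagonal number is n(3n−2) with n = 22.
22·(3·22 − 2) = 22·64 = 1408.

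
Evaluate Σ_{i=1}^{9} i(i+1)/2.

165

Σ i(i+1)/2 = (Σi² + Σi) / 2 over i = 1..9.
Σi = 45 and Σi² = 285.
(1·285 + 1·45) / 2 = 330/2 = 165.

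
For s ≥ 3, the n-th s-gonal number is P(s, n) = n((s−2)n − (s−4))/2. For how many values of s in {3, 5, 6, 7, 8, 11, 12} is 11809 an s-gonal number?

1

s = 3: P(3, 153) = 11781 and P(3, 154) = 11935; 11809 is not s-gonal.
s = 5: P(5, 88) = 11572 and P(5, 89) = 11837; 11809 is not s-gonal.
s = 6: P(6, 77) = 11781 and P(6, 78) = 12090; 11809 is not s-gonal.
s = 7: P(7, 69) = 11799 and P(7, 70) = 12145; 11809 is not s-gonal.
s = 8: P(8, 63) = 11781 and P(8, 64) = 12160; 11809 is not s-gonal.
s = 11: P(11, 51) = 11526 and P(11, 52) = 11986; 11809 is not s-gonal.
s = 12: P(12, 49) = 11809. ✓
Hits: s ∈ {12} → 1.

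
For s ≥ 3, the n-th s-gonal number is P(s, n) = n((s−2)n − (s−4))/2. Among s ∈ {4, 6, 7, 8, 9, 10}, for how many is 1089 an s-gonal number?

s = 4: P(4, 33) = 1089. ✓
s = 6: P(6, 23) = 1035 and P(6, 24) = 1128; 1089 is not s-gonal.
s = 7: P(7, 21) = 1071 and P(7, 22) = 1177; 1089 is not s-gonal.
s = 8: P(8, 19) = 1045 and P(8, 20) = 1160; 1089 is not s-gonal.
s = 9: P(9, 18) = 1089. ✓
s = 10: P(10, 16) = 976 and P(10, 17) = 1105; 1089 is not s-gonal.
Hits: s ∈ {4, 9} → 2.

2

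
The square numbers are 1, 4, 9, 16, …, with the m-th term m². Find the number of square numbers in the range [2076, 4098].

19

The n-th square number is n².
Smallest index with value ≥ 2076: n = 46 (giving 2116).
Largest index with value ≤ 4098: n = 64 (giving 4096).
Indices 46 through 64: 19 terms.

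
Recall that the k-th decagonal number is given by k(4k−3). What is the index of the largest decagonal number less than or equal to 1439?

19

Solve n(4n−3) ≤ 1439 for integer n.
n = 19 gives 1387 ≤ 1439, while n = 20 gives 1540 > 1439; so the answer is index 19.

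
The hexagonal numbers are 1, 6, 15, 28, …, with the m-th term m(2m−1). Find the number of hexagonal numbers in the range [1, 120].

The n-th hexagonal number is n(2n−1).
Smallest index with value ≥ 1: n = 1 (giving 1).
Largest index with value ≤ 120: n = 8 (giving 120).
Indices 1 through 8: 8 terms.

8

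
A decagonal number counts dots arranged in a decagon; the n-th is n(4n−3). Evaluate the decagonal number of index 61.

14701

The 61st decagonal number is n(4n−3) with n = 61.
61·(4·61 − 3) = 61·241 = 14701.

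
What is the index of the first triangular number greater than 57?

11

Solve n(n+1)/2 > 57 for integer n.
The largest n with value ≤ 57 is 10 (since 55 ≤ 57 < 66), so the first above is n = 11, value 66.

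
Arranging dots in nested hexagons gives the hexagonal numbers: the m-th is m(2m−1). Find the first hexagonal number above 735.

Solve n(2n−1) > 735 for integer n.
The largest n with value ≤ 735 is 19 (since 703 ≤ 735 < 780), so the first above is n = 20, value 780.

780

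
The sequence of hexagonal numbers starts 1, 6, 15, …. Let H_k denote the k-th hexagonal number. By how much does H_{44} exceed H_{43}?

173

Consecutive hexagonal numbers differ by 4n − 3: here 4·44 − 3 = 173.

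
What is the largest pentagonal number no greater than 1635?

1617

Solve n(3n−1)/2 ≤ 1635 for integer n.
n = 33 gives 1617 ≤ 1635, while n = 34 gives 1717 > 1635; so the answer is 1617.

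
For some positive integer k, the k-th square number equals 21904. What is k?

We need n² = 21904, so n = √21904 = 148.
Check: 148² = 21904. ✓

148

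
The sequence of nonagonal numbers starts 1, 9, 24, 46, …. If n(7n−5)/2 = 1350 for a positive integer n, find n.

20

Set n(7n−5)/2 = 1350, giving 7n² − 5n − 2700 = 0.
The discriminant is 25 + 56·1350 = 75625, and √75625 = 275.
So n = (5 + 275) / 14 = 280/14 = 20.
Check: 20·(7·20 − 5)/2 = 1350. ✓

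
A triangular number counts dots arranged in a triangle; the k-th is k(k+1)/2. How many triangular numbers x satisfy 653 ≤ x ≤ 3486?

The n-th triangular number is n(n+1)/2.
Smallest index with value ≥ 653: n = 36 (giving 666).
Largest index with value ≤ 3486: n = 83 (giving 3486).
Indices 36 through 83: 48 terms.

48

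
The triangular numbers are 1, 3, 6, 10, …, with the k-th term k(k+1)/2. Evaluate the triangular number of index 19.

The 19th triangular number is n(n+1)/2 with n = 19.
19·20/2 = 380/2 = 190.

190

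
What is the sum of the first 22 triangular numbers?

2024

Σ i(i+1)/2 = (Σi² + Σi) / 2 over i = 1..22.
Σi = 253 and Σi² = 3795.
(1·3795 + 1·253) / 2 = 4048/2 = 2024.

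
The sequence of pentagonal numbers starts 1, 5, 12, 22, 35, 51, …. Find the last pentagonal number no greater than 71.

Solve n(3n−1)/2 ≤ 71 for integer n.
n = 7 gives 70 ≤ 71, while n = 8 gives 92 > 71; so the answer is 70.

70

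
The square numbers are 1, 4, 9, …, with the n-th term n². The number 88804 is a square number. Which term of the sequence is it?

298

We need n² = 88804, so n = √88804 = 298.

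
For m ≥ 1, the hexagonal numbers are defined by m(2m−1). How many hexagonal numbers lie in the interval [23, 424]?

11

The n-th hexagonal number is n(2n−1).
Smallest index with value ≥ 23: n = 4 (giving 28).
Largest index with value ≤ 424: n = 14 (giving 378).
Indices 4 through 14: 11 terms.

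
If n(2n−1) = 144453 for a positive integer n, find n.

269

Set n(2n−1) = 144453, giving 2n² − n − 144453 = 0.
The discriminant is 1 + 8·144453 = 1155625, and √1155625 = 1075.
So n = (1 + 1075) / 4 = 1076/4 = 269.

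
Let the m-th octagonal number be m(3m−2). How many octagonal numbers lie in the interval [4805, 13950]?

28

The n-th octagonal number is n(3n−2).
Smallest index with value ≥ 4805: n = 41 (giving 4961).
Largest index with value ≤ 13950: n = 68 (giving 13736).
Indices 41 through 68: 28 terms.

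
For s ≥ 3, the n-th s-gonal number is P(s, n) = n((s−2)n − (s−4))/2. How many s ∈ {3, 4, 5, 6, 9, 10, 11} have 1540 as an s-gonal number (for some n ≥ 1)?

s = 3: P(3, 55) = 1540. ✓
s = 4: P(4, 39) = 1521 and P(4, 40) = 1600; 1540 is not s-gonal.
s = 5: P(5, 32) = 1520 and P(5, 33) = 1617; 1540 is not s-gonal.
s = 6: P(6, 28) = 1540. ✓
s = 9: P(9, 21) = 1491 and P(9, 22) = 1639; 1540 is not s-gonal.
s = 10: P(10, 20) = 1540. ✓
s = 11: P(11, 18) = 1395 and P(11, 19) = 1558; 1540 is not s-gonal.
Hits: s ∈ {3, 6, 10} → 3.

3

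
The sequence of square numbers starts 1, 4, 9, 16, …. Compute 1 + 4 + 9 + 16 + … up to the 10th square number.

Σ_{i=1}^{10} i² = 10·11·21/6 = 385.

385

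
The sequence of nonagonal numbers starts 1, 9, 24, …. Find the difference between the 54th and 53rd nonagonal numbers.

372

Consecutive nonagonal numbers differ by 7n − 6: here 7·54 − 6 = 372.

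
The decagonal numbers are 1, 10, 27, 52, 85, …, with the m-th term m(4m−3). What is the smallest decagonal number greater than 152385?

Solve n(4n−3) > 152385 for integer n.
The largest n with value ≤ 152385 is 195 (since 151515 ≤ 152385 < 153076), so the first above is n = 196, value 153076.

153076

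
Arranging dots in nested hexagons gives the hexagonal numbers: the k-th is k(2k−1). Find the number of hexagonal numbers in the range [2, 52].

4

The n-th hexagonal number is n(2n−1).
Smallest index with value ≥ 2: n = 2 (giving 6).
Largest index with value ≤ 52: n = 5 (giving 45).
Indices 2 through 5: 4 terms.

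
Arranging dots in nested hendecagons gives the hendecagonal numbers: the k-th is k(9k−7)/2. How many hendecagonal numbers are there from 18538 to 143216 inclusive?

114

The n-th hendecagonal number is n(9n−7)/2.
Smallest index with value ≥ 18538: n = 65 (giving 18785).
Largest index with value ≤ 143216: n = 178 (giving 141955).
Indices 65 through 178: 114 terms.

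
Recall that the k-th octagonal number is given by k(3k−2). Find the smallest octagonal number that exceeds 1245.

Solve n(3n−2) > 1245 for integer n.
The largest n with value ≤ 1245 is 20 (since 1160 ≤ 1245 < 1281), so the first above is n = 21, value 1281.

1281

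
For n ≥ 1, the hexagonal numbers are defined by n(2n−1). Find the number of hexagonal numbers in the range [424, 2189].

19

The n-th hexagonal number is n(2n−1).
Smallest index with value ≥ 424: n = 15 (giving 435).
Largest index with value ≤ 2189: n = 33 (giving 2145).
Indices 15 through 33: 19 terms.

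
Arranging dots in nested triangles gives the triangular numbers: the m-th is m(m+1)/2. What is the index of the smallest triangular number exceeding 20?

6

Solve n(n+1)/2 > 20 for integer n.
The largest n with value ≤ 20 is 5 (since 15 ≤ 20 < 21), so the first above is n = 6, value 21.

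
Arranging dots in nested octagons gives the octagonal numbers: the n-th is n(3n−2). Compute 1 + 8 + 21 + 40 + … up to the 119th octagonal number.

Σ i(3i−2) = 3Σi² − 2Σi over i = 1..119.
Σi = 7140 and Σi² = 568820.
3·568820 − 2·7140 = 1692180.

1692180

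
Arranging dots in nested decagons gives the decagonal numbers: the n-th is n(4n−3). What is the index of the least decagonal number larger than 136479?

186

Solve n(4n−3) > 136479 for integer n.
The largest n with value ≤ 136479 is 185 (since 136345 ≤ 136479 < 137826), so the first above is n = 186, value 137826.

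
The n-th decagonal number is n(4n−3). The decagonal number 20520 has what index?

72

Set n(4n−3) = 20520, giving 4n² − 3n − 20520 = 0.
The discriminant is 9 + 16·20520 = 328329, and √328329 = 573.
So n = (3 + 573) / 8 = 576/8 = 72.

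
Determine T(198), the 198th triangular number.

19701

The 198th triangular number is n(n+1)/2 with n = 198.
198·199/2 = 39402/2 = 19701.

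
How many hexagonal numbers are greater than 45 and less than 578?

12

The n-th hexagonal number is n(2n−1).
Smallest index with value > 45: n = 6 (giving 66).
Largest index with value < 578: n = 17 (giving 561).
Indices 6 through 17: 12 terms.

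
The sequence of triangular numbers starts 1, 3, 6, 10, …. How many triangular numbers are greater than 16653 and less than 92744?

The n-th triangular number is n(n+1)/2.
Smallest index with value > 16653: n = 183 (giving 16836).
Largest index with value < 92744: n = 430 (giving 92665).
Indices 183 through 430: 248 terms.

248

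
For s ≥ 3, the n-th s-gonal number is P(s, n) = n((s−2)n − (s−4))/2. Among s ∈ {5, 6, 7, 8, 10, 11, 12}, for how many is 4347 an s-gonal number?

2

s = 5: P(5, 54) = 4347. ✓
s = 6: P(6, 46) = 4186 and P(6, 47) = 4371; 4347 is not s-gonal.
s = 7: P(7, 42) = 4347. ✓
s = 8: P(8, 38) = 4256 and P(8, 39) = 4485; 4347 is not s-gonal.
s = 10: P(10, 33) = 4257 and P(10, 34) = 4522; 4347 is not s-gonal.
s = 11: P(11, 31) = 4216 and P(11, 32) = 4496; 4347 is not s-gonal.
s = 12: P(12, 29) = 4089 and P(12, 30) = 4380; 4347 is not s-gonal.
Hits: s ∈ {5, 7} → 2.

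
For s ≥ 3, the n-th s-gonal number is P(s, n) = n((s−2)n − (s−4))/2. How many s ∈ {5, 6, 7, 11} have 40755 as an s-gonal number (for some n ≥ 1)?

s = 5: P(5, 165) = 40755. ✓
s = 6: P(6, 143) = 40755. ✓
s = 7: P(7, 127) = 40132 and P(7, 128) = 40768; 40755 is not s-gonal.
s = 11: P(11, 95) = 40280 and P(11, 96) = 41136; 40755 is not s-gonal.
Hits: s ∈ {5, 6} → 2.

2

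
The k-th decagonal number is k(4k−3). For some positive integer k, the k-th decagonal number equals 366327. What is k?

Set n(4n−3) = 366327, giving 4n² − 3n − 366327 = 0.
The discriminant is 9 + 16·366327 = 5861241, and √5861241 = 2421.
So n = (3 + 2421) / 8 = 2424/8 = 303.
Check: 303·(4·303 − 3) = 366327. ✓

303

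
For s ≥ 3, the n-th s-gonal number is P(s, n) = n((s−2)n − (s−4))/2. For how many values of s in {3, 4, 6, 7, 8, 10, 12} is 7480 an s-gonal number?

s = 3: P(3, 121) = 7381 and P(3, 122) = 7503; 7480 is not s-gonal.
s = 4: P(4, 86) = 7396 and P(4, 87) = 7569; 7480 is not s-gonal.
s = 6: P(6, 61) = 7381 and P(6, 62) = 7626; 7480 is not s-gonal.
s = 7: P(7, 55) = 7480. ✓
s = 8: P(8, 50) = 7400 and P(8, 51) = 7701; 7480 is not s-gonal.
s = 10: P(10, 43) = 7267 and P(10, 44) = 7612; 7480 is not s-gonal.
s = 12: P(12, 39) = 7449 and P(12, 40) = 7840; 7480 is not s-gonal.
Hits: s ∈ {7} → 1.

1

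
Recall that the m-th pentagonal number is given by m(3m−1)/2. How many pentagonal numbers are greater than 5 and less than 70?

The n-th pentagonal number is n(3n−1)/2.
Smallest index with value > 5: n = 3 (giving 12).
Largest index with value < 70: n = 6 (giving 51).
Indices 3 through 6: 4 terms.

4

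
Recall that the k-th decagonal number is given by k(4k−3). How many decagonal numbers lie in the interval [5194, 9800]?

13

The n-th decagonal number is n(4n−3).
Smallest index with value ≥ 5194: n = 37 (giving 5365).
Largest index with value ≤ 9800: n = 49 (giving 9457).
Indices 37 through 49: 13 terms.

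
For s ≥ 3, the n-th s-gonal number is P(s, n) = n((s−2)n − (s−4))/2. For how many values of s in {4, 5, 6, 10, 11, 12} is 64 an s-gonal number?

2

s = 4: P(4, 8) = 64. ✓
s = 5: P(5, 6) = 51 and P(5, 7) = 70; 64 is not s-gonal.
s = 6: P(6, 5) = 45 and P(6, 6) = 66; 64 is not s-gonal.
s = 10: P(10, 4) = 52 and P(10, 5) = 85; 64 is not s-gonal.
s = 11: P(11, 4) = 58 and P(11, 5) = 95; 64 is not s-gonal.
s = 12: P(12, 4) = 64. ✓
Hits: s ∈ {4, 12} → 2.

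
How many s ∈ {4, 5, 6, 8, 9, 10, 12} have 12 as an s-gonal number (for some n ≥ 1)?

s = 4: P(4, 3) = 9 and P(4, 4) = 16; 12 is not s-gonal.
s = 5: P(5, 3) = 12. ✓
s = 6: P(6, 2) = 6 and P(6, 3) = 15; 12 is not s-gonal.
s = 8: P(8, 2) = 8 and P(8, 3) = 21; 12 is not s-gonal.
s = 9: P(9, 2) = 9 and P(9, 3) = 24; 12 is not s-gonal.
s = 10: P(10, 2) = 10 and P(10, 3) = 27; 12 is not s-gonal.
s = 12: P(12, 2) = 12. ✓
Hits: s ∈ {5, 12} → 2.

2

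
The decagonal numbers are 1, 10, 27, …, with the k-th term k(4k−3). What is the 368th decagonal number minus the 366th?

368·(4·368 − 3) = 540592 and 366·(4·366 − 3) = 534726.
Difference: 540592 − 534726 = 5866.

5866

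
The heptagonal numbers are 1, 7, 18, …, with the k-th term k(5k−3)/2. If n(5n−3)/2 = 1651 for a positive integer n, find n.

Set n(5n−3)/2 = 1651, giving 5n² − 3n − 3302 = 0.
The discriminant is 9 + 40·1651 = 66049, and √66049 = 257.
So n = (3 + 257) / 10 = 260/10 = 26.

26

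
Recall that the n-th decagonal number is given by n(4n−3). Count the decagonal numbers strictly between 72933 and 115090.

The n-th decagonal number is n(4n−3).
Smallest index with value > 72933: n = 136 (giving 73576).
Largest index with value < 115090: n = 169 (giving 113737).
Indices 136 through 169: 34 terms.

34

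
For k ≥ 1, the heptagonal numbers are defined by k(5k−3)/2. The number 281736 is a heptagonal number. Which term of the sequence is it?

Set n(5n−3)/2 = 281736, giving 5n² − 3n − 563472 = 0.
The discriminant is 9 + 40·281736 = 11269449, and √11269449 = 3357.
So n = (3 + 3357) / 10 = 3360/10 = 336.
Check: 336·(5·336 − 3)/2 = 281736. ✓

336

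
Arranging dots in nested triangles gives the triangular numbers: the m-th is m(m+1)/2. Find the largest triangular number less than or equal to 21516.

Solve n(n+1)/2 ≤ 21516 for integer n.
n = 206 gives 21321 ≤ 21516, while n = 207 gives 21528 > 21516; so the answer is 21321.

21321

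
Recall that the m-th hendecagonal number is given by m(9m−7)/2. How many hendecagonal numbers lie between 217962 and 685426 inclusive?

The n-th hendecagonal number is n(9n−7)/2.
Smallest index with value ≥ 217962: n = 221 (giving 219011).
Largest index with value ≤ 685426: n = 390 (giving 683085).
Indices 221 through 390: 170 terms.

170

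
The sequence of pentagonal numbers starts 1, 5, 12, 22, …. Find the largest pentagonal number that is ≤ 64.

51

Solve n(3n−1)/2 ≤ 64 for integer n.
n = 6 gives 51 ≤ 64, while n = 7 gives 70 > 64; so the answer is 51.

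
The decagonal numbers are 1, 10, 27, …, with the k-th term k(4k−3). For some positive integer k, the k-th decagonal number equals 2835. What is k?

Set n(4n−3) = 2835, giving 4n² − 3n − 2835 = 0.
The discriminant is 9 + 16·2835 = 45369, and √45369 = 213.
So n = (3 + 213) / 8 = 216/8 = 27.

27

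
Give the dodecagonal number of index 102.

102·(5·102 − 4) = 102·506 = 51612.

51612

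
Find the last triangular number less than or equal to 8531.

Solve n(n+1)/2 ≤ 8531 for integer n.
n = 130 gives 8515 ≤ 8531, while n = 131 gives 8646 > 8531; so the answer is 8515.

8515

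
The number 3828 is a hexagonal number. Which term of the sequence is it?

Set n(2n−1) = 3828, giving 2n² − n − 3828 = 0.
The discriminant is 1 + 8·3828 = 30625, and √30625 = 175.
So n = (1 + 175) / 4 = 176/4 = 44.
Check: 44·(2·44 − 1) = 3828. ✓

44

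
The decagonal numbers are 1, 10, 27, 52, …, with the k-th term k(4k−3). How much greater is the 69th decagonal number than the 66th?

1611

69·(4·69 − 3) = 18837 and 66·(4·66 − 3) = 17226.
Difference: 18837 − 17226 = 1611.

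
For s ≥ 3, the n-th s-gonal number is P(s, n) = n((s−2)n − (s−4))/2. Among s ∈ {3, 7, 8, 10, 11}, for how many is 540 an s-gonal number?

2

s = 3: P(3, 32) = 528 and P(3, 33) = 561; 540 is not s-gonal.
s = 7: P(7, 15) = 540. ✓
s = 8: P(8, 13) = 481 and P(8, 14) = 560; 540 is not s-gonal.
s = 10: P(10, 12) = 540. ✓
s = 11: P(11, 11) = 506 and P(11, 12) = 606; 540 is not s-gonal.
Hits: s ∈ {7, 10} → 2.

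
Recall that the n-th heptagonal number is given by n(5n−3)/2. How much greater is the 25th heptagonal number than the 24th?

121

Consecutive heptagonal numbers differ by 5n − 4: here 5·25 − 4 = 121.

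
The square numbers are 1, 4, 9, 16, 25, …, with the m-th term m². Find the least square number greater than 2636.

2704

Solve n² > 2636 for integer n.
The largest n with value ≤ 2636 is 51 (since 2601 ≤ 2636 < 2704), so the first above is n = 52, value 2704.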